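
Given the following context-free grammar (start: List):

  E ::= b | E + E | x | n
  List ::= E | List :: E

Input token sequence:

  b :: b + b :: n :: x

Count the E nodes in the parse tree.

[List [List [List [List [E b]] :: [E [E b] + [E b]]] :: [E n]] :: [E x]]

6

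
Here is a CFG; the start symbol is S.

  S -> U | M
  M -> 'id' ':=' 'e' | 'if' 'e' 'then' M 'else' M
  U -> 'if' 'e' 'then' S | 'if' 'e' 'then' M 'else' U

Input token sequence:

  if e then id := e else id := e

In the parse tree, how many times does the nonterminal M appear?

3

[S [M if e then [M id := e] else [M id := e]]]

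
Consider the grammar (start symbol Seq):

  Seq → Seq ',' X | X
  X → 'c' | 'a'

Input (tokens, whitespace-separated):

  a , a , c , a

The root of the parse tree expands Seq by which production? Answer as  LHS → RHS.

[Seq [Seq [Seq [Seq [X a]] , [X a]] , [X c]] , [X a]]

Seq → Seq ',' X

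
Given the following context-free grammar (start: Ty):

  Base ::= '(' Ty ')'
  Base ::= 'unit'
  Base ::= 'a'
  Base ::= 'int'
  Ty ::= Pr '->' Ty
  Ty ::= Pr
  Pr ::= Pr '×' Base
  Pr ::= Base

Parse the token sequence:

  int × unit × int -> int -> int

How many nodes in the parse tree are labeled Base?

[Ty [Pr [Pr [Pr [Base int]] × [Base unit]] × [Base int]] -> [Ty [Pr [Base int]] -> [Ty [Pr [Base int]]]]]

5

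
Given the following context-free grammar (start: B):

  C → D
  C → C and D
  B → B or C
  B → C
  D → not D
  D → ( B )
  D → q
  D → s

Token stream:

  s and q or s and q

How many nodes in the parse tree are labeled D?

[B [B [C [C [D s]] and [D q]]] or [C [C [D s]] and [D q]]]

4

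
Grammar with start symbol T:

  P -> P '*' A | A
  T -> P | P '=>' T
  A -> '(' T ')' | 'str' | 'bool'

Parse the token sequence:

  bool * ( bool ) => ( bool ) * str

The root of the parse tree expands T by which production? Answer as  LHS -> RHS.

T -> P '=>' T

[T [P [P [A bool]] * [A ( [T [P [A bool]]] )]] => [T [P [P [A ( [T [P [A bool]]] )]] * [A str]]]]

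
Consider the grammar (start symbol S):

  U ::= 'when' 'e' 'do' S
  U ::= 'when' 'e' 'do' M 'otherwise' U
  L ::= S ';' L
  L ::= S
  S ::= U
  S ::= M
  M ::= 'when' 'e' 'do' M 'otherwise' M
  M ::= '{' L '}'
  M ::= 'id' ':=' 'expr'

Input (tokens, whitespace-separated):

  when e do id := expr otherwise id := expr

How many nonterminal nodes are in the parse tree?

[S [M when e do [M id := expr] otherwise [M id := expr]]]

4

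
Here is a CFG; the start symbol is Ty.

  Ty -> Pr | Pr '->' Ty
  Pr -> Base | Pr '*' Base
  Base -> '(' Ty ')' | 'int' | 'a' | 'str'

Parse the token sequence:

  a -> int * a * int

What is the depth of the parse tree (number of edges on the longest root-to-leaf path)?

6

[Ty [Pr [Base a]] -> [Ty [Pr [Pr [Pr [Base int]] * [Base a]] * [Base int]]]]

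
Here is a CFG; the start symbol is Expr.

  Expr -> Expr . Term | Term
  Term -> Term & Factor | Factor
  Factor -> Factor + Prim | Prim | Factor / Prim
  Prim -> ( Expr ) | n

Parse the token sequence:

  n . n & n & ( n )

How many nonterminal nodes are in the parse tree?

18

[Expr [Expr [Term [Factor [Prim n]]]] . [Term [Term [Term [Factor [Prim n]]] & [Factor [Prim n]]] & [Factor [Prim ( [Expr [Term [Factor [Prim n]]]] )]]]]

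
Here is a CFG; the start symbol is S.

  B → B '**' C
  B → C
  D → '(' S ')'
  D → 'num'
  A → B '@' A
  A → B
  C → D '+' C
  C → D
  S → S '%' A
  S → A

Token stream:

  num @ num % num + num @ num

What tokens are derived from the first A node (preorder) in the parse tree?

[S [S [A [B [C [D num]]] @ [A [B [C [D num]]]]]] % [A [B [C [D num] + [C [D num]]]] @ [A [B [C [D num]]]]]]

num @ num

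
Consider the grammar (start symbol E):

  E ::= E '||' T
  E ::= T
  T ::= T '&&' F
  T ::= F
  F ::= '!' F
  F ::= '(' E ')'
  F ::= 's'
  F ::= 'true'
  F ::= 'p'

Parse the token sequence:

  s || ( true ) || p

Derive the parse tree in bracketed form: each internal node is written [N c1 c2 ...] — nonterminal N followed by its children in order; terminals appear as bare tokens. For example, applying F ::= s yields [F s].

E
E || T
E || T || T
T || T || T
F || T || T
s || T || T
s || F || T
s || ( E ) || T
s || ( T ) || T
s || ( F ) || T
s || ( true ) || T
s || ( true ) || F
s || ( true ) || p

[E [E [E [T [F s]]] || [T [F ( [E [T [F true]]] )]]] || [T [F p]]]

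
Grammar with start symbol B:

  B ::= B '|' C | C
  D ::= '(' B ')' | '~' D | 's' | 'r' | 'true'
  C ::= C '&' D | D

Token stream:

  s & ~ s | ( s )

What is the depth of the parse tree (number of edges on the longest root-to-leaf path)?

6

[B [B [C [C [D s]] & [D ~ [D s]]]] | [C [D ( [B [C [D s]]] )]]]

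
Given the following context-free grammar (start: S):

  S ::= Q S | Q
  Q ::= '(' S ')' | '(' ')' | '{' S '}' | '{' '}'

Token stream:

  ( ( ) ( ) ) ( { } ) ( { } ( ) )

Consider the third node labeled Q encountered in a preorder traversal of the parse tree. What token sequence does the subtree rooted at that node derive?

[S [Q ( [S [Q ( )] [S [Q ( )]]] )] [S [Q ( [S [Q { }]] )] [S [Q ( [S [Q { }] [S [Q ( )]]] )]]]]

( )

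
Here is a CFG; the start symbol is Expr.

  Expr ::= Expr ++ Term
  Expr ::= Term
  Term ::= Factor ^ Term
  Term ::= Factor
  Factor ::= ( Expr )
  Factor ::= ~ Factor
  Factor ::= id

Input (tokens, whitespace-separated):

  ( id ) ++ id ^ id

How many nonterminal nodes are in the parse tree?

11

[Expr [Expr [Term [Factor ( [Expr [Term [Factor id]]] )]]] ++ [Term [Factor id] ^ [Term [Factor id]]]]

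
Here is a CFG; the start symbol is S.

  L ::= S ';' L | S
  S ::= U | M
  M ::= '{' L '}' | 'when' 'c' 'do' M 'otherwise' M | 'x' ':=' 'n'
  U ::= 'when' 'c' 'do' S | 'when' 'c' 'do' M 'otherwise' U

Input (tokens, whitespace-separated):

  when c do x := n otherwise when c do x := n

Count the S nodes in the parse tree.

2

[S [U when c do [M x := n] otherwise [U when c do [S [M x := n]]]]]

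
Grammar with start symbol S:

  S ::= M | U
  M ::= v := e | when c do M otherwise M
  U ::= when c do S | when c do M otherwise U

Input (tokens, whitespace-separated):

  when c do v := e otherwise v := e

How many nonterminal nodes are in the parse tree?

[S [M when c do [M v := e] otherwise [M v := e]]]

4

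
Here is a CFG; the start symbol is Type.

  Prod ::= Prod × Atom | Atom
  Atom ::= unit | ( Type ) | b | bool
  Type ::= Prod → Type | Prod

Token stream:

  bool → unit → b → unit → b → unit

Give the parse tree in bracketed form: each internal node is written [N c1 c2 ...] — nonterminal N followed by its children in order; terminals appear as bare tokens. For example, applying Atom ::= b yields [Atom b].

[Type [Prod [Atom bool]] → [Type [Prod [Atom unit]] → [Type [Prod [Atom b]] → [Type [Prod [Atom unit]] → [Type [Prod [Atom b]] → [Type [Prod [Atom unit]]]]]]]]

Type
Prod → Type
Atom → Type
bool → Type
bool → Prod → Type
bool → Atom → Type
bool → unit → Type
bool → unit → Prod → Type
bool → unit → Atom → Type
bool → unit → b → Type
bool → unit → b → Prod → Type
bool → unit → b → Atom → Type
bool → unit → b → unit → Type
bool → unit → b → unit → Prod → Type
bool → unit → b → unit → Atom → Type
bool → unit → b → unit → b → Type
bool → unit → b → unit → b → Prod
bool → unit → b → unit → b → Atom
bool → unit → b → unit → b → unit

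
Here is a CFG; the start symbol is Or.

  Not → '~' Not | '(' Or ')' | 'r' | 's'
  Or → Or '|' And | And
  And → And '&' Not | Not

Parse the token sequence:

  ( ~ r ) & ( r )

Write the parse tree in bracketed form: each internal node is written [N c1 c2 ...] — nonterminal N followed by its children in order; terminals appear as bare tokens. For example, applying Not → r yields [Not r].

Or
And
And & Not
Not & Not
( Or ) & Not
( And ) & Not
( Not ) & Not
( ~ Not ) & Not
( ~ r ) & Not
( ~ r ) & ( Or )
( ~ r ) & ( And )
( ~ r ) & ( Not )
( ~ r ) & ( r )

[Or [And [And [Not ( [Or [And [Not ~ [Not r]]]] )]] & [Not ( [Or [And [Not r]]] )]]]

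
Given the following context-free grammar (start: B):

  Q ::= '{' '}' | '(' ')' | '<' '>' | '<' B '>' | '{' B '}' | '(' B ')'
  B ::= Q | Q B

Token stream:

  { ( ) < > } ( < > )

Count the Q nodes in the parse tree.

[B [Q { [B [Q ( )] [B [Q < >]]] }] [B [Q ( [B [Q < >]] )]]]

5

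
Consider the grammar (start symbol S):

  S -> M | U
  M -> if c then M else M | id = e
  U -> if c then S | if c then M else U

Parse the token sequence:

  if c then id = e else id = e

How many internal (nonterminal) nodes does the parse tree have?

4

[S [M if c then [M id = e] else [M id = e]]]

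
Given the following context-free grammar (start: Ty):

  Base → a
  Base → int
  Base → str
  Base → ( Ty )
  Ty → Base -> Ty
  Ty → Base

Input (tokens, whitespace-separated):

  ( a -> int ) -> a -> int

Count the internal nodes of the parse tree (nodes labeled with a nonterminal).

[Ty [Base ( [Ty [Base a] -> [Ty [Base int]]] )] -> [Ty [Base a] -> [Ty [Base int]]]]

10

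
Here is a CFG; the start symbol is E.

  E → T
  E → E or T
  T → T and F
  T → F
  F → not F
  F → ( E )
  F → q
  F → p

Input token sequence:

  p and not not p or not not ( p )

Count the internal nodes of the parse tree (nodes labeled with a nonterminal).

15

[E [E [T [T [F p]] and [F not [F not [F p]]]]] or [T [F not [F not [F ( [E [T [F p]]] )]]]]]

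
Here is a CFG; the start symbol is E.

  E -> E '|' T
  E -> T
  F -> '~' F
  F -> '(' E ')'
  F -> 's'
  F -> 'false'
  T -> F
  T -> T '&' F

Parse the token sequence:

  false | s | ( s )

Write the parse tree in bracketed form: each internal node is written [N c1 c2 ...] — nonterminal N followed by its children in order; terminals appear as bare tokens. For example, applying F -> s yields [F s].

E
E | T
E | T | T
T | T | T
F | T | T
false | T | T
false | F | T
false | s | T
false | s | F
false | s | ( E )
false | s | ( T )
false | s | ( F )
false | s | ( s )

[E [E [E [T [F false]]] | [T [F s]]] | [T [F ( [E [T [F s]]] )]]]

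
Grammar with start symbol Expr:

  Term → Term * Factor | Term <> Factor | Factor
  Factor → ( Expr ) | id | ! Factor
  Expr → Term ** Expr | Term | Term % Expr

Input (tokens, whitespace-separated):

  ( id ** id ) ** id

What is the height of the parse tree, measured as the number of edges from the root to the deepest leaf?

7

[Expr [Term [Factor ( [Expr [Term [Factor id]] ** [Expr [Term [Factor id]]]] )]] ** [Expr [Term [Factor id]]]]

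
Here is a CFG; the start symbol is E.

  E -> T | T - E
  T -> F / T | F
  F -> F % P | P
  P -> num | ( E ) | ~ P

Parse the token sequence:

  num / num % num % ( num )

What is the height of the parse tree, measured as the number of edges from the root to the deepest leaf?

9

[E [T [F [P num]] / [T [F [F [F [P num]] % [P num]] % [P ( [E [T [F [P num]]]] )]]]]]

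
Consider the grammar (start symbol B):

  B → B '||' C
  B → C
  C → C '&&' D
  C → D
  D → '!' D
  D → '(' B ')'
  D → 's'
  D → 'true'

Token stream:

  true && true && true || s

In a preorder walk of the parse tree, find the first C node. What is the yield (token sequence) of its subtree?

[B [B [C [C [C [D true]] && [D true]] && [D true]]] || [C [D s]]]

true && true && true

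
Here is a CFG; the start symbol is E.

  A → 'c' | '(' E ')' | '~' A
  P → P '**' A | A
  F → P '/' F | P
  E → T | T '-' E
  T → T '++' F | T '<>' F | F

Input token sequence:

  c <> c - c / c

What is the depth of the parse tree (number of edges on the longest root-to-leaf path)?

[E [T [T [F [P [A c]]]] <> [F [P [A c]]]] - [E [T [F [P [A c]] / [F [P [A c]]]]]]]

7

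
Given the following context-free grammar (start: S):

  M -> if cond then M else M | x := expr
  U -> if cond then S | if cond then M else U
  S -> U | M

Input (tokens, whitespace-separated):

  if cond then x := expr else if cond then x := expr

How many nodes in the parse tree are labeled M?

2

[S [U if cond then [M x := expr] else [U if cond then [S [M x := expr]]]]]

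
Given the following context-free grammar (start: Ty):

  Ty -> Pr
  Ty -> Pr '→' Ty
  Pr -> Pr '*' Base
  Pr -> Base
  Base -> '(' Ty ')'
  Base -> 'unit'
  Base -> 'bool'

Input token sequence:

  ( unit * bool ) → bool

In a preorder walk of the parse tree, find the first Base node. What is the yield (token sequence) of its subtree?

( unit * bool )

[Ty [Pr [Base ( [Ty [Pr [Pr [Base unit]] * [Base bool]]] )]] → [Ty [Pr [Base bool]]]]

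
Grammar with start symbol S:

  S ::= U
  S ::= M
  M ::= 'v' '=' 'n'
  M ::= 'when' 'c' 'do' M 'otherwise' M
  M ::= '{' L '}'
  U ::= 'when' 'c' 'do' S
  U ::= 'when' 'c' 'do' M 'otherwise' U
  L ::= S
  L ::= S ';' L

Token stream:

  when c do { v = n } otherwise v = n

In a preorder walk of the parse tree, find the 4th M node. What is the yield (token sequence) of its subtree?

v = n

[S [M when c do [M { [L [S [M v = n]]] }] otherwise [M v = n]]]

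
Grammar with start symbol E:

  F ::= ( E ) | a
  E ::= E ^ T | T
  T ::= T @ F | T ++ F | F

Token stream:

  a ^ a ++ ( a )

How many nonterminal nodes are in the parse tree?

11

[E [E [T [F a]]] ^ [T [T [F a]] ++ [F ( [E [T [F a]]] )]]]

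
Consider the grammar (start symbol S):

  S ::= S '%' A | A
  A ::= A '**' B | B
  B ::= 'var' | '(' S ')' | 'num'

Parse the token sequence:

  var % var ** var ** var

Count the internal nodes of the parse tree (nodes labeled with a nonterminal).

10

[S [S [A [B var]]] % [A [A [A [B var]] ** [B var]] ** [B var]]]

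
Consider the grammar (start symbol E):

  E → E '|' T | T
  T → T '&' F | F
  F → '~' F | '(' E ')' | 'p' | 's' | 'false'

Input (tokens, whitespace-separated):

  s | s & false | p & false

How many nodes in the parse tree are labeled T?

[E [E [E [T [F s]]] | [T [T [F s]] & [F false]]] | [T [T [F p]] & [F false]]]

5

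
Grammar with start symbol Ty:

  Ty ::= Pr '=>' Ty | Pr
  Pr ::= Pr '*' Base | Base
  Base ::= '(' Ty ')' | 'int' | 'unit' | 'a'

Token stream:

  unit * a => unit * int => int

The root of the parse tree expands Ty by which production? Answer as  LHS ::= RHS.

Ty ::= Pr '=>' Ty

[Ty [Pr [Pr [Base unit]] * [Base a]] => [Ty [Pr [Pr [Base unit]] * [Base int]] => [Ty [Pr [Base int]]]]]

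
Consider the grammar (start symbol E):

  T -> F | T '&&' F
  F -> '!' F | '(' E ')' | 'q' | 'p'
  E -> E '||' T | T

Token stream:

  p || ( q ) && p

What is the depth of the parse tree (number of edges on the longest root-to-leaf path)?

[E [E [T [F p]]] || [T [T [F ( [E [T [F q]]] )]] && [F p]]]

7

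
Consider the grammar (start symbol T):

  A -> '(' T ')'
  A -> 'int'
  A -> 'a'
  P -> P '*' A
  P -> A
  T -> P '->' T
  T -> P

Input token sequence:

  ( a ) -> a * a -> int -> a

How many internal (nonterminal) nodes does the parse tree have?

[T [P [A ( [T [P [A a]]] )]] -> [T [P [P [A a]] * [A a]] -> [T [P [A int]] -> [T [P [A a]]]]]]

17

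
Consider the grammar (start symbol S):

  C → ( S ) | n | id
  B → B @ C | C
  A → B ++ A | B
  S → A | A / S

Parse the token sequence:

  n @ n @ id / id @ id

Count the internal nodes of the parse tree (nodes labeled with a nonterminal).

[S [A [B [B [B [C n]] @ [C n]] @ [C id]]] / [S [A [B [B [C id]] @ [C id]]]]]

14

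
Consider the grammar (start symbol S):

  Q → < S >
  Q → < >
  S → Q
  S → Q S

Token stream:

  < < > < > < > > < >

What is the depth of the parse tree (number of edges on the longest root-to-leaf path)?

6

[S [Q < [S [Q < >] [S [Q < >] [S [Q < >]]]] >] [S [Q < >]]]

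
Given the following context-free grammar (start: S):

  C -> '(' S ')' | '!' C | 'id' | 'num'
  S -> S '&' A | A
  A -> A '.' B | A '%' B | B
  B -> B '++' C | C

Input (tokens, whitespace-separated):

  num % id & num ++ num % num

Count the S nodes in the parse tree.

2

[S [S [A [A [B [C num]]] % [B [C id]]]] & [A [A [B [B [C num]] ++ [C num]]] % [B [C num]]]]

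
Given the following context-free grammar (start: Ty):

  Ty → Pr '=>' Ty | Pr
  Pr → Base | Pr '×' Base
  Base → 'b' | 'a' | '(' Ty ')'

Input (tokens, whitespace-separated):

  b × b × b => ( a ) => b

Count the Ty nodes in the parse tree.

4

[Ty [Pr [Pr [Pr [Base b]] × [Base b]] × [Base b]] => [Ty [Pr [Base ( [Ty [Pr [Base a]]] )]] => [Ty [Pr [Base b]]]]]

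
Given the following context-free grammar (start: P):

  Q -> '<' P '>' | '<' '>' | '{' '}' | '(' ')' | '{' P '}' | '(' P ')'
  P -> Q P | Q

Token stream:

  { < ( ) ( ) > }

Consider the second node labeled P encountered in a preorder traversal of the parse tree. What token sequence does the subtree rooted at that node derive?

< ( ) ( ) >

[P [Q { [P [Q < [P [Q ( )] [P [Q ( )]]] >]] }]]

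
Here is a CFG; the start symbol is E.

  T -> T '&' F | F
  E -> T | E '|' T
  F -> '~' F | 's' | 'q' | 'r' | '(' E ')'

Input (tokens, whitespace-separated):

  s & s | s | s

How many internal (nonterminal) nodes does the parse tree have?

[E [E [E [T [T [F s]] & [F s]]] | [T [F s]]] | [T [F s]]]

11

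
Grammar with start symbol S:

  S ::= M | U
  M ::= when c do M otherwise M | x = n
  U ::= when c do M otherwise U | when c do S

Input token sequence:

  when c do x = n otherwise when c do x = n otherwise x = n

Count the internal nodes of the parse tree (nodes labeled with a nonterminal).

[S [M when c do [M x = n] otherwise [M when c do [M x = n] otherwise [M x = n]]]]

6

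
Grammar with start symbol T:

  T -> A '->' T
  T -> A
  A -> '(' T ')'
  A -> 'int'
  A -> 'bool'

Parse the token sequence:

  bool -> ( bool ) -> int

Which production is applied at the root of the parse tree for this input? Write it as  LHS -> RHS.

[T [A bool] -> [T [A ( [T [A bool]] )] -> [T [A int]]]]

T -> A '->' T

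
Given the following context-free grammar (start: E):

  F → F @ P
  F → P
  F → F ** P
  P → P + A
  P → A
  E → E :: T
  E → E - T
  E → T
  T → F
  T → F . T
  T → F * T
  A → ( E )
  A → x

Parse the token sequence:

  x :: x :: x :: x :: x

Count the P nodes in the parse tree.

5

[E [E [E [E [E [T [F [P [A x]]]]] :: [T [F [P [A x]]]]] :: [T [F [P [A x]]]]] :: [T [F [P [A x]]]]] :: [T [F [P [A x]]]]]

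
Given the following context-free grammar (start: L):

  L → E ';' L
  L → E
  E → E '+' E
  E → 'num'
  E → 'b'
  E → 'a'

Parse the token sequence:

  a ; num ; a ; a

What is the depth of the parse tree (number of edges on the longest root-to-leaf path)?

[L [E a] ; [L [E num] ; [L [E a] ; [L [E a]]]]]

5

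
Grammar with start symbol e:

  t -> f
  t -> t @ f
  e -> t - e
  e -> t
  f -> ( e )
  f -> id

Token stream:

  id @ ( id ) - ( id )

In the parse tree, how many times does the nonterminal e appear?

4

[e [t [t [f id]] @ [f ( [e [t [f id]]] )]] - [e [t [f ( [e [t [f id]]] )]]]]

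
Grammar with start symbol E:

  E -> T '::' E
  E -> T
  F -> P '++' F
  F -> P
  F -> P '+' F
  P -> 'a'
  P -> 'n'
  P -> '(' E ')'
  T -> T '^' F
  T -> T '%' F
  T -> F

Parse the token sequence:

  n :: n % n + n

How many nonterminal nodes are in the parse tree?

13

[E [T [F [P n]]] :: [E [T [T [F [P n]]] % [F [P n] + [F [P n]]]]]]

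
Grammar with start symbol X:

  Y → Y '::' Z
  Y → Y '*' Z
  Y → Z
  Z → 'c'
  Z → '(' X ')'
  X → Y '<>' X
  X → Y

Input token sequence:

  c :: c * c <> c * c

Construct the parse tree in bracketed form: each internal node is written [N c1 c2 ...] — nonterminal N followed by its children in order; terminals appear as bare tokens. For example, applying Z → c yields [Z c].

[X [Y [Y [Y [Z c]] :: [Z c]] * [Z c]] <> [X [Y [Y [Z c]] * [Z c]]]]

X
Y <> X
Y * Z <> X
Y :: Z * Z <> X
Z :: Z * Z <> X
c :: Z * Z <> X
c :: c * Z <> X
c :: c * c <> X
c :: c * c <> Y
c :: c * c <> Y * Z
c :: c * c <> Z * Z
c :: c * c <> c * Z
c :: c * c <> c * c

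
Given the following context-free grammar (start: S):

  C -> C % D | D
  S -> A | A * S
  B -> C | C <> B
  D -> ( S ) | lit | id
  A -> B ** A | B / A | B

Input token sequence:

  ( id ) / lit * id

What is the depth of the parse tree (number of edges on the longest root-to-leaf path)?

[S [A [B [C [D ( [S [A [B [C [D id]]]]] )]]] / [A [B [C [D lit]]]]] * [S [A [B [C [D id]]]]]]

10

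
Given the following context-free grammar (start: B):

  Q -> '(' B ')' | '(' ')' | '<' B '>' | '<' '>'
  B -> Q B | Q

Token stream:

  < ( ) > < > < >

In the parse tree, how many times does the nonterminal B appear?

[B [Q < [B [Q ( )]] >] [B [Q < >] [B [Q < >]]]]

4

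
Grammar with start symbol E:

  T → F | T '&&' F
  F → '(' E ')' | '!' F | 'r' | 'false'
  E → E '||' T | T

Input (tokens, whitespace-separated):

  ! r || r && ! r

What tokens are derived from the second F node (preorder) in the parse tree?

[E [E [T [F ! [F r]]]] || [T [T [F r]] && [F ! [F r]]]]

r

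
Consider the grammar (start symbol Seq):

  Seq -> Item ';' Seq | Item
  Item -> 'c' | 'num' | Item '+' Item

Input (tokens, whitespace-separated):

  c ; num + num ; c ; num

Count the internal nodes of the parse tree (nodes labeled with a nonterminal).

[Seq [Item c] ; [Seq [Item [Item num] + [Item num]] ; [Seq [Item c] ; [Seq [Item num]]]]]

10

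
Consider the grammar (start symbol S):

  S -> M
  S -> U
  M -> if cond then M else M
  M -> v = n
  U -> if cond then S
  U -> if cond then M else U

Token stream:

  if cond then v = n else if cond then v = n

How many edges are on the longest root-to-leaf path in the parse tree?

[S [U if cond then [M v = n] else [U if cond then [S [M v = n]]]]]

5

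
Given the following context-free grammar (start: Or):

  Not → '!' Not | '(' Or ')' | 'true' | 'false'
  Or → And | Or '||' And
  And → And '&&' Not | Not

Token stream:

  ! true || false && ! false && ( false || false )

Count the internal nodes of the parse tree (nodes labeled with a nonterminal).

[Or [Or [And [Not ! [Not true]]]] || [And [And [And [Not false]] && [Not ! [Not false]]] && [Not ( [Or [Or [And [Not false]]] || [And [Not false]]] )]]]

18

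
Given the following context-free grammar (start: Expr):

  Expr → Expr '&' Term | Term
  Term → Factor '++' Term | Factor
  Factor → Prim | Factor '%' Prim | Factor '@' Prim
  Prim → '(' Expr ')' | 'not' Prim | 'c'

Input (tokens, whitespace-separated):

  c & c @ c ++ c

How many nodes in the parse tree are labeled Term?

[Expr [Expr [Term [Factor [Prim c]]]] & [Term [Factor [Factor [Prim c]] @ [Prim c]] ++ [Term [Factor [Prim c]]]]]

3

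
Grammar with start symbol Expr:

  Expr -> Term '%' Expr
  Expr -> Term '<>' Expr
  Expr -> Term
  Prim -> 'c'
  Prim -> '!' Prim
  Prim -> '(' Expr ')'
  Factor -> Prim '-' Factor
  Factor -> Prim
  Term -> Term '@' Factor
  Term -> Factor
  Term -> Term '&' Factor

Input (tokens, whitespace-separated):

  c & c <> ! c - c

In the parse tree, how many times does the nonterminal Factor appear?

4

[Expr [Term [Term [Factor [Prim c]]] & [Factor [Prim c]]] <> [Expr [Term [Factor [Prim ! [Prim c]] - [Factor [Prim c]]]]]]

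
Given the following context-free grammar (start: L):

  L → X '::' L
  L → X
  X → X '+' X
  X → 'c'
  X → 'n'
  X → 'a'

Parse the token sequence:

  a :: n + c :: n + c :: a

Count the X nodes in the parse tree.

[L [X a] :: [L [X [X n] + [X c]] :: [L [X [X n] + [X c]] :: [L [X a]]]]]

8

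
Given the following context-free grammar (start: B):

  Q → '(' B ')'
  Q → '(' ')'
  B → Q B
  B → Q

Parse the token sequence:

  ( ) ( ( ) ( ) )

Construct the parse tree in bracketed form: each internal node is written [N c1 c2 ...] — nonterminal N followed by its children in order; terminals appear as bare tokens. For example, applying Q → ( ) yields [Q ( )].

[B [Q ( )] [B [Q ( [B [Q ( )] [B [Q ( )]]] )]]]

B
Q B
( ) B
( ) Q
( ) ( B )
( ) ( Q B )
( ) ( ( ) B )
( ) ( ( ) Q )
( ) ( ( ) ( ) )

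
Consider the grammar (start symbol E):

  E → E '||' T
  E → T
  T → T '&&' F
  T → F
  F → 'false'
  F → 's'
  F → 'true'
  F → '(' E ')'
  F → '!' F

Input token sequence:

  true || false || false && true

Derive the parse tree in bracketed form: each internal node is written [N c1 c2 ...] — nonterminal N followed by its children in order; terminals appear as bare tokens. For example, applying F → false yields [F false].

[E [E [E [T [F true]]] || [T [F false]]] || [T [T [F false]] && [F true]]]

E
E || T
E || T || T
T || T || T
F || T || T
true || T || T
true || F || T
true || false || T
true || false || T && F
true || false || F && F
true || false || false && F
true || false || false && true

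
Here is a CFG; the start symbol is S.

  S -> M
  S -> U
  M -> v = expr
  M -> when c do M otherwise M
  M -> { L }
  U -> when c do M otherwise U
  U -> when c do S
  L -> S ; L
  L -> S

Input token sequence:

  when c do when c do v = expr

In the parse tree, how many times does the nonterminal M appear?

[S [U when c do [S [U when c do [S [M v = expr]]]]]]

1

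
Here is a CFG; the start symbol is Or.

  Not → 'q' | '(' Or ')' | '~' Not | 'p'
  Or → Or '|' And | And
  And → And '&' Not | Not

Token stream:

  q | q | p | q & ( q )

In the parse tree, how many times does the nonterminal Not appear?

6

[Or [Or [Or [Or [And [Not q]]] | [And [Not q]]] | [And [Not p]]] | [And [And [Not q]] & [Not ( [Or [And [Not q]]] )]]]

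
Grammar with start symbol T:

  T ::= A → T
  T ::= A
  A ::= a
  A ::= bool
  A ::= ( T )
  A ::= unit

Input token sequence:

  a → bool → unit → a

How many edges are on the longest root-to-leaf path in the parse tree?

5

[T [A a] → [T [A bool] → [T [A unit] → [T [A a]]]]]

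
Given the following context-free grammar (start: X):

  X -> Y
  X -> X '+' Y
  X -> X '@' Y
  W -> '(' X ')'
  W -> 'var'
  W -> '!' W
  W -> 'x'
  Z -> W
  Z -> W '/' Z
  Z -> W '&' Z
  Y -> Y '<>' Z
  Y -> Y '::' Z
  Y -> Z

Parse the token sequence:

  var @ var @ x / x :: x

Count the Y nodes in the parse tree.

4

[X [X [X [Y [Z [W var]]]] @ [Y [Z [W var]]]] @ [Y [Y [Z [W x] / [Z [W x]]]] :: [Z [W x]]]]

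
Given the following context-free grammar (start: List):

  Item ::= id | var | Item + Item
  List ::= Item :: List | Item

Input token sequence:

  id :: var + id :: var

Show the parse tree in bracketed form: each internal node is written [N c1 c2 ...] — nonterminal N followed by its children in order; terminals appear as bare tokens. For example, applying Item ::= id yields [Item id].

List
Item :: List
id :: List
id :: Item :: List
id :: Item + Item :: List
id :: var + Item :: List
id :: var + id :: List
id :: var + id :: Item
id :: var + id :: var

[List [Item id] :: [List [Item [Item var] + [Item id]] :: [List [Item var]]]]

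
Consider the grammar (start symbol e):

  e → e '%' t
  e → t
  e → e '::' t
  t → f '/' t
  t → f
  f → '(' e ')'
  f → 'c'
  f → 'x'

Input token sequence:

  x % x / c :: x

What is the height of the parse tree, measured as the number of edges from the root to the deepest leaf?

[e [e [e [t [f x]]] % [t [f x] / [t [f c]]]] :: [t [f x]]]

5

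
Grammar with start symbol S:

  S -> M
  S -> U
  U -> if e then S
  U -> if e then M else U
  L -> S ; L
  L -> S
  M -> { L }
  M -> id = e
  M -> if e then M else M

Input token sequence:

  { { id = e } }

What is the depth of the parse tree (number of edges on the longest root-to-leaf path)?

[S [M { [L [S [M { [L [S [M id = e]]] }]]] }]]

8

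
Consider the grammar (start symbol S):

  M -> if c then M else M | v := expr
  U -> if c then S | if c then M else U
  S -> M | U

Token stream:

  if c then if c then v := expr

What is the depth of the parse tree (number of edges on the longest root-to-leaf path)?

[S [U if c then [S [U if c then [S [M v := expr]]]]]]

6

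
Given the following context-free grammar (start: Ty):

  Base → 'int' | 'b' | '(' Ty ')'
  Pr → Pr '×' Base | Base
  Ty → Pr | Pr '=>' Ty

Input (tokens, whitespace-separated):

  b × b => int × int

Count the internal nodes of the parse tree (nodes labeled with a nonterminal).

[Ty [Pr [Pr [Base b]] × [Base b]] => [Ty [Pr [Pr [Base int]] × [Base int]]]]

10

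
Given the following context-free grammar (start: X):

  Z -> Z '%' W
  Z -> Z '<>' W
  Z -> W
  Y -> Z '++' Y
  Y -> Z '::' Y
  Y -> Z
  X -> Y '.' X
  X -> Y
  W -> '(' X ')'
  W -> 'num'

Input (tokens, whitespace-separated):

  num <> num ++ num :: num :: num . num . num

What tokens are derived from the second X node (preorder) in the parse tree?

[X [Y [Z [Z [W num]] <> [W num]] ++ [Y [Z [W num]] :: [Y [Z [W num]] :: [Y [Z [W num]]]]]] . [X [Y [Z [W num]]] . [X [Y [Z [W num]]]]]]

num . num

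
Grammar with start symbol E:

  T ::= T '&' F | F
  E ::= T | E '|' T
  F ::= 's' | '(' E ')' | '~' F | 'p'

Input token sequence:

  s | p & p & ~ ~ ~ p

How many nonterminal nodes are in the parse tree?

[E [E [T [F s]]] | [T [T [T [F p]] & [F p]] & [F ~ [F ~ [F ~ [F p]]]]]]

13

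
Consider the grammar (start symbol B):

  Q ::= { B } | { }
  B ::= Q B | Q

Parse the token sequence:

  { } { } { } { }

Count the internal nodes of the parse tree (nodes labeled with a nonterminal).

[B [Q { }] [B [Q { }] [B [Q { }] [B [Q { }]]]]]

8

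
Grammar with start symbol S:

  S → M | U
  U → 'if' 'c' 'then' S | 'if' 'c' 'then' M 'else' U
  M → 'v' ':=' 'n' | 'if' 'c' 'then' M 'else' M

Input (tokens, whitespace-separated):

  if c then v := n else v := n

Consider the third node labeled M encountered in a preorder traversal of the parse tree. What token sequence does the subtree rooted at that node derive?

v := n

[S [M if c then [M v := n] else [M v := n]]]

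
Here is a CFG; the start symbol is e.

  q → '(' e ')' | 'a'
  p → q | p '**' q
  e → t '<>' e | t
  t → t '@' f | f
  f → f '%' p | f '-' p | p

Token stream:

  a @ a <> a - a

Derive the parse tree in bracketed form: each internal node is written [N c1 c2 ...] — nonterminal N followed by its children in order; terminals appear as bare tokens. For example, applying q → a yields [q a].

[e [t [t [f [p [q a]]]] @ [f [p [q a]]]] <> [e [t [f [f [p [q a]]] - [p [q a]]]]]]

e
t <> e
t @ f <> e
f @ f <> e
p @ f <> e
q @ f <> e
a @ f <> e
a @ p <> e
a @ q <> e
a @ a <> e
a @ a <> t
a @ a <> f
a @ a <> f - p
a @ a <> p - p
a @ a <> q - p
a @ a <> a - p
a @ a <> a - q
a @ a <> a - a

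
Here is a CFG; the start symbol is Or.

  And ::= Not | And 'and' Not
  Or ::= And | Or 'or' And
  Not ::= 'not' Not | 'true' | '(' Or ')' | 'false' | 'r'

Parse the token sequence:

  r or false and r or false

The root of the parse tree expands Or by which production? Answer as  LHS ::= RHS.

[Or [Or [Or [And [Not r]]] or [And [And [Not false]] and [Not r]]] or [And [Not false]]]

Or ::= Or 'or' And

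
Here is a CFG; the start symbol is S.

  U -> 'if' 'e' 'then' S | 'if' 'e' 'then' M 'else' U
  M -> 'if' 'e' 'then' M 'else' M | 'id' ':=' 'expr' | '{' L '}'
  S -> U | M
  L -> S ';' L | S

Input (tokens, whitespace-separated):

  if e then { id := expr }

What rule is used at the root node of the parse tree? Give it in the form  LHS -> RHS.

S -> U

[S [U if e then [S [M { [L [S [M id := expr]]] }]]]]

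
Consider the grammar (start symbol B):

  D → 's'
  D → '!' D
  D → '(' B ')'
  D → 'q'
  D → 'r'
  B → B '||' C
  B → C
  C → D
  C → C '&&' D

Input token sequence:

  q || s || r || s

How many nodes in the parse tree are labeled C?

4

[B [B [B [B [C [D q]]] || [C [D s]]] || [C [D r]]] || [C [D s]]]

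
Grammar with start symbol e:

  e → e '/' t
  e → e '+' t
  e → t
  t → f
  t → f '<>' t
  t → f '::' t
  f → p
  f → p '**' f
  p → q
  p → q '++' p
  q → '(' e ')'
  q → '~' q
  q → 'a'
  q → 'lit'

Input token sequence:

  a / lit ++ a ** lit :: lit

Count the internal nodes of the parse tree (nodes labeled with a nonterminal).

19

[e [e [t [f [p [q a]]]]] / [t [f [p [q lit] ++ [p [q a]]] ** [f [p [q lit]]]] :: [t [f [p [q lit]]]]]]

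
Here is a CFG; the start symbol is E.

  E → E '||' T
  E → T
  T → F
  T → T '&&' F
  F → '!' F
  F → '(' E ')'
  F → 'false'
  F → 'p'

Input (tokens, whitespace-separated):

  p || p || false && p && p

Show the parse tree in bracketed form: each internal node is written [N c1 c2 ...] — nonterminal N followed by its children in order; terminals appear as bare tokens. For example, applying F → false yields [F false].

[E [E [E [T [F p]]] || [T [F p]]] || [T [T [T [F false]] && [F p]] && [F p]]]

E
E || T
E || T || T
T || T || T
F || T || T
p || T || T
p || F || T
p || p || T
p || p || T && F
p || p || T && F && F
p || p || F && F && F
p || p || false && F && F
p || p || false && p && F
p || p || false && p && p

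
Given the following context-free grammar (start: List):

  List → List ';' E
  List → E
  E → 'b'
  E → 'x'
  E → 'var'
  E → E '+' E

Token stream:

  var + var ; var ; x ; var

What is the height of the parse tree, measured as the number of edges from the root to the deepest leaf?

[List [List [List [List [E [E var] + [E var]]] ; [E var]] ; [E x]] ; [E var]]

6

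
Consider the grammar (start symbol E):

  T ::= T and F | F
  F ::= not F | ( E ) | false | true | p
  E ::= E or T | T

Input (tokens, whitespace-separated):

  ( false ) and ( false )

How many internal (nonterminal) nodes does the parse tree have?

11

[E [T [T [F ( [E [T [F false]]] )]] and [F ( [E [T [F false]]] )]]]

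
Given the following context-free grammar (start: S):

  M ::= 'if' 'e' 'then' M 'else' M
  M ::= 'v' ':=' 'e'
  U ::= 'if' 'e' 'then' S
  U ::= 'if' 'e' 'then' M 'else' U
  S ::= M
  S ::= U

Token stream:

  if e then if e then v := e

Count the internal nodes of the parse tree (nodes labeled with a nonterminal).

[S [U if e then [S [U if e then [S [M v := e]]]]]]

6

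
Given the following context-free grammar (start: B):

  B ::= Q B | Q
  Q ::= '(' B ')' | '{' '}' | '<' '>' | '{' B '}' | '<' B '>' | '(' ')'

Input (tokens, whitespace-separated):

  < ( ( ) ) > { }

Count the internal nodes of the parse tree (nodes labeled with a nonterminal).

[B [Q < [B [Q ( [B [Q ( )]] )]] >] [B [Q { }]]]

8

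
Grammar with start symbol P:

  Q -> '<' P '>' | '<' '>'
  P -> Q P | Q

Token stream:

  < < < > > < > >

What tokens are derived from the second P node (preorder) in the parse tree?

[P [Q < [P [Q < [P [Q < >]] >] [P [Q < >]]] >]]

< < > > < >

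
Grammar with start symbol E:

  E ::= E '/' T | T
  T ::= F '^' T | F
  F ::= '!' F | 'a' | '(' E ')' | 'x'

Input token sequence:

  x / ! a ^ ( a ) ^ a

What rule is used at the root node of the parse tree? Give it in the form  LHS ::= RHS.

E ::= E '/' T

[E [E [T [F x]]] / [T [F ! [F a]] ^ [T [F ( [E [T [F a]]] )] ^ [T [F a]]]]]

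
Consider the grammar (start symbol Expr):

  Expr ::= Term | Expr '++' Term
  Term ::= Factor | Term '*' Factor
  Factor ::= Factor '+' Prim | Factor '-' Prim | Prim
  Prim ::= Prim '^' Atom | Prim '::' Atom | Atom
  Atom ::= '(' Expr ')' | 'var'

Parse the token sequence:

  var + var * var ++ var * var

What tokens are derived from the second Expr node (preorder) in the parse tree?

[Expr [Expr [Term [Term [Factor [Factor [Prim [Atom var]]] + [Prim [Atom var]]]] * [Factor [Prim [Atom var]]]]] ++ [Term [Term [Factor [Prim [Atom var]]]] * [Factor [Prim [Atom var]]]]]

var + var * var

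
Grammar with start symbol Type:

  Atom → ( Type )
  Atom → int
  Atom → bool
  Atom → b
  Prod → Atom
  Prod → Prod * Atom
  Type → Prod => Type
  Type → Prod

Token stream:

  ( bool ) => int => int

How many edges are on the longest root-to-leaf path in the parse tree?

[Type [Prod [Atom ( [Type [Prod [Atom bool]]] )]] => [Type [Prod [Atom int]] => [Type [Prod [Atom int]]]]]

6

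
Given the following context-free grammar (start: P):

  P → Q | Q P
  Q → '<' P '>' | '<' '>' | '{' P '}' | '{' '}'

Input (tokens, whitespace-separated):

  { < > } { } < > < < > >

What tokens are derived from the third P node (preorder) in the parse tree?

{ } < > < < > >

[P [Q { [P [Q < >]] }] [P [Q { }] [P [Q < >] [P [Q < [P [Q < >]] >]]]]]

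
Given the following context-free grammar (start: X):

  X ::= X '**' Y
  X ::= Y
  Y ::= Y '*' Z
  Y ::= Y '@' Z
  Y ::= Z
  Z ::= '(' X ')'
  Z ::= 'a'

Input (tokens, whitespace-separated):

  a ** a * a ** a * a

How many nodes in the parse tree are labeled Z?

5

[X [X [X [Y [Z a]]] ** [Y [Y [Z a]] * [Z a]]] ** [Y [Y [Z a]] * [Z a]]]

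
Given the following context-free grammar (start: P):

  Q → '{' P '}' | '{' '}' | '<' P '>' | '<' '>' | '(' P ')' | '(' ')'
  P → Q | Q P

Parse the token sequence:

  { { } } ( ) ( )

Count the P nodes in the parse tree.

4

[P [Q { [P [Q { }]] }] [P [Q ( )] [P [Q ( )]]]]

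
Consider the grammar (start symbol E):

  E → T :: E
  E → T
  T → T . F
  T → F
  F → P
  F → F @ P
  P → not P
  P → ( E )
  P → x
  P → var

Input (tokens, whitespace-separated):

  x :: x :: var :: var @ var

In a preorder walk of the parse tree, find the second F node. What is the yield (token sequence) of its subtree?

x

[E [T [F [P x]]] :: [E [T [F [P x]]] :: [E [T [F [P var]]] :: [E [T [F [F [P var]] @ [P var]]]]]]]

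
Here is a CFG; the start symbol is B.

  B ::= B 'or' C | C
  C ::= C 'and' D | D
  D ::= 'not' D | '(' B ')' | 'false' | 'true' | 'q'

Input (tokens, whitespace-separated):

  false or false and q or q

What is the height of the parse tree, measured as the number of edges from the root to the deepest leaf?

[B [B [B [C [D false]]] or [C [C [D false]] and [D q]]] or [C [D q]]]

5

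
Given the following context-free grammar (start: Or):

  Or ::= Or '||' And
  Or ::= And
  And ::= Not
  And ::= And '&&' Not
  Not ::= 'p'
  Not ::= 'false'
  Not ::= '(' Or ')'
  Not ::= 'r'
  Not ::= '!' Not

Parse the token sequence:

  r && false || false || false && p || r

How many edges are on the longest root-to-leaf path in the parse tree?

[Or [Or [Or [Or [And [And [Not r]] && [Not false]]] || [And [Not false]]] || [And [And [Not false]] && [Not p]]] || [And [Not r]]]

7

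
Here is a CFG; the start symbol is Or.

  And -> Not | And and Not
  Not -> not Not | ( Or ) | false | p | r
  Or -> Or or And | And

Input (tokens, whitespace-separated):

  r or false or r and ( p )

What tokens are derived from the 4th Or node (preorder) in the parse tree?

p

[Or [Or [Or [And [Not r]]] or [And [Not false]]] or [And [And [Not r]] and [Not ( [Or [And [Not p]]] )]]]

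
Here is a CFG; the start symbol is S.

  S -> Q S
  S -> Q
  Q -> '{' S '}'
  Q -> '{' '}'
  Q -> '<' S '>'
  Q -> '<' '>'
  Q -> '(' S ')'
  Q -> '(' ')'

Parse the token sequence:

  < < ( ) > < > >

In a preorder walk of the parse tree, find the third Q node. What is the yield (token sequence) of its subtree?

( )

[S [Q < [S [Q < [S [Q ( )]] >] [S [Q < >]]] >]]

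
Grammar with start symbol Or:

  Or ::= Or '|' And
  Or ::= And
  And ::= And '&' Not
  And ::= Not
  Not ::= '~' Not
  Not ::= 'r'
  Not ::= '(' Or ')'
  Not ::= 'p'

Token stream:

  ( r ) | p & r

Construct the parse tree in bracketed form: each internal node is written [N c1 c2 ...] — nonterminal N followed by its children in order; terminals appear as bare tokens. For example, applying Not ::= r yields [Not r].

Or
Or | And
And | And
Not | And
( Or ) | And
( And ) | And
( Not ) | And
( r ) | And
( r ) | And & Not
( r ) | Not & Not
( r ) | p & Not
( r ) | p & r

[Or [Or [And [Not ( [Or [And [Not r]]] )]]] | [And [And [Not p]] & [Not r]]]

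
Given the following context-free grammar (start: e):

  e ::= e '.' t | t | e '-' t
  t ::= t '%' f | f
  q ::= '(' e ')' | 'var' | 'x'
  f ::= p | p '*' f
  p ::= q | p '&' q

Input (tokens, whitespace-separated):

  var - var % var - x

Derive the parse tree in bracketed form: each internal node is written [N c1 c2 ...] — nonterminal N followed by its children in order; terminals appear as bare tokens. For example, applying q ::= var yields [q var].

e
e - t
e - t - t
t - t - t
f - t - t
p - t - t
q - t - t
var - t - t
var - t % f - t
var - f % f - t
var - p % f - t
var - q % f - t
var - var % f - t
var - var % p - t
var - var % q - t
var - var % var - t
var - var % var - f
var - var % var - p
var - var % var - q
var - var % var - x

[e [e [e [t [f [p [q var]]]]] - [t [t [f [p [q var]]]] % [f [p [q var]]]]] - [t [f [p [q x]]]]]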